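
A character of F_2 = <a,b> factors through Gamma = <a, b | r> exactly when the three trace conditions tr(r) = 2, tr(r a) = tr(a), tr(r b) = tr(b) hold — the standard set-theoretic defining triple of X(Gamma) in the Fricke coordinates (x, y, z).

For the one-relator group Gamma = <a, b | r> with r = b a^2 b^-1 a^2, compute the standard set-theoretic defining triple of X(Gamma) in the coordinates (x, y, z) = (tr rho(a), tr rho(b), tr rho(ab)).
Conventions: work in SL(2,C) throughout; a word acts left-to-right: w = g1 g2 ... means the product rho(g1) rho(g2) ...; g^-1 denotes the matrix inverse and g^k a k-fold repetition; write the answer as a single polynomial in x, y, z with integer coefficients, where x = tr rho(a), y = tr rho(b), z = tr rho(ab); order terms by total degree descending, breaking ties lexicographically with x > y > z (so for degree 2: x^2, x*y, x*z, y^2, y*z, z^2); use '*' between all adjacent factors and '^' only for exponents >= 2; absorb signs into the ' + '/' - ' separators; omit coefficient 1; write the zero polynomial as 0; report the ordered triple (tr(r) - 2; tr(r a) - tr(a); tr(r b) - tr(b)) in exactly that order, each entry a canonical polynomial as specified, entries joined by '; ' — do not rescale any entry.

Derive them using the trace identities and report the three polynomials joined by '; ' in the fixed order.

tr(a b a) = tr(a)*tr(b a) - tr(b) = x*z - y
tr(a b a^2) = tr(a)*tr(a b a) - tr(a b) = x^2*z - x*y - z
tr(a^2 b a^2) = tr(a)*tr(a b a^2) - tr(a b a) = x^3*z - x^2*y - 2*x*z + y
tr(b a b a) = tr(b a)*tr(b a) - tr(1)   [split at repeated b] = z^2 - 2
tr(b a b) = tr(b)*tr(a b) - tr(a) = y*z - x
tr(b a^2 b a) = tr(a)*tr(b a b a) - tr(b a b) = x*z^2 - y*z - x
so tr(b^2) = tr(b)*tr(b) - tr(1) = y^2 - 2
tr(b a^2 b) = tr(a)*tr(b^2 a) - tr(b^2) = x*y*z - x^2 - y^2 + 2
reduce: tr(a^2 b a^2 b) = tr(a)*tr(b a^2 b a) - tr(b a^2 b) = x^2*z^2 - 2*x*y*z + y^2 - 2
reduce: tr(b a^2 b^-1 a^2) = tr(a^2 b a^2)*tr(b) - tr(a^2 b a^2 b) = x^3*y*z - x^2*y^2 - x^2*z^2 + 2
reduce: tr(a^3 b a^2) = tr(a)*tr(a^2 b a^2) - tr(a^2 b a)  (reduce the a square) = x^4*z - x^3*y - 3*x^2*z + 2*x*y + z
so tr(a^3 b a^2 b) = tr(a)*tr(b a^2 b a^2) - tr(b a^2 b a)  (reduce the a square) = x^3*z^2 - 2*x^2*y*z + x*y^2 - x*z^2 + y*z - x
reduce: tr(b a^2 b^-1 a^3) = tr(a^3 b a^2)*tr(b) - tr(a^3 b a^2 b)  (eliminate b^-1) = x^4*y*z - x^3*y^2 - x^3*z^2 - x^2*y*z + x*y^2 + x*z^2 + x
tr(a^2) = tr(a)*tr(a) - tr(1) = x^2 - 2
so tr(a^3) = tr(a)*tr(a^2) - tr(a) = x^3 - 3*x
tr(a^4) = tr(a)*tr(a^3) - tr(a^2) = x^4 - 4*x^2 + 2
reduce: tr(a^2 b^2 a^2) = tr(b)*tr(a^4 b) - tr(a^4) = x^3*y*z - x^4 - x^2*y^2 - 2*x*y*z + 4*x^2 + y^2 - 2
reduce: tr(b a b^2 a) = tr(b)*tr(a b a b) - tr(a b a) = y*z^2 - x*z - y
tr(b a b^2) = tr(b)*tr(a b^2) - tr(a b) = y^2*z - x*y - z
tr(b^2 a^2 b a) = tr(a)*tr(b a b^2 a) - tr(b a b^2) = x*y*z^2 - x^2*z - y^2*z + z
tr(b^3) = tr(b)*tr(b^2) - tr(b) = y^3 - 3*y
tr(b^2 a^2 b) = tr(a)*tr(b^3 a) - tr(b^3) = x*y^2*z - x^2*y - y^3 - x*z + 3*y
tr(a^2 b^2 a^2 b) = tr(a)*tr(b^2 a^2 b a) - tr(b^2 a^2 b) = x^2*y*z^2 - x^3*z - 2*x*y^2*z + x^2*y + y^3 + 2*x*z - 3*y
reduce: tr(b a^2 b^-1 a^2 b) = tr(a^2 b^2 a^2)*tr(b) - tr(a^2 b^2 a^2 b) = x^3*y^2*z - x^4*y - x^2*y^3 - x^2*y*z^2 + x^3*z + 3*x^2*y - 2*x*z + y
assemble the triple (tr(r) - 2; tr(r a) - x; tr(r b) - y)

x^3*y*z - x^2*y^2 - x^2*z^2; x^4*y*z - x^3*y^2 - x^3*z^2 - x^2*y*z + x*y^2 + x*z^2; x^3*y^2*z - x^4*y - x^2*y^3 - x^2*y*z^2 + x^3*z + 3*x^2*y - 2*x*z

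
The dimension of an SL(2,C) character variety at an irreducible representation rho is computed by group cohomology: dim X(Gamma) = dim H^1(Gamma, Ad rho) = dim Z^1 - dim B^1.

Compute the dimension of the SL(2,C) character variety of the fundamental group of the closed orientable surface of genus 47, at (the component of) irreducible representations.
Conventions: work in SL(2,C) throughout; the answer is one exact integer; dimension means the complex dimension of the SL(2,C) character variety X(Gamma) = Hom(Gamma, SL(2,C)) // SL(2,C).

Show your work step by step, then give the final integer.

276

pi_1 of the closed genus-47 surface has 94 generators bound by the single product-of-commutators relator.
A cocycle assigns one sl_2 vector per generator subject to the relator condition d_2(z) = 0: dim of the unconstrained space is 3*2g = 282.
At an irreducible rho, H^2 = coker(d_2) vanishes (Poincare duality: H^2 is dual to H^0 = invariants = 0), so d_2 is surjective onto sl_2 and dim Z^1 = 282 - 3 = 279.
dim B^1 = 3 (coboundaries, injective at irreducible rho).
Hence dim X = 279 - 3 = 276.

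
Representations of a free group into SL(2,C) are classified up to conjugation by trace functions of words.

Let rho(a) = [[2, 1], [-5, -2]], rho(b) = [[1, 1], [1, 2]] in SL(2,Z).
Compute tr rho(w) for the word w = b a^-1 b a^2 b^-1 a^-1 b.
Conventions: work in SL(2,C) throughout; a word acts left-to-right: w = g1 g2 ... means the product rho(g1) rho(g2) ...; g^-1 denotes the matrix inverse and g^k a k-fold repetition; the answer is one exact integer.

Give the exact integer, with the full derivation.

rho(b) = [[1, 1], [1, 2]]
... * rho(a^-1) = [[-2, -1], [5, 2]]  ->  [[3, 1], [8, 3]]
... * rho(b) = [[1, 1], [1, 2]]  ->  [[4, 5], [11, 14]]
... * rho(a) = [[2, 1], [-5, -2]]  ->  [[-17, -6], [-48, -17]]
... * rho(a) = [[2, 1], [-5, -2]]  ->  [[-4, -5], [-11, -14]]
... * rho(b^-1) = [[2, -1], [-1, 1]]  ->  [[-3, -1], [-8, -3]]
... * rho(a^-1) = [[-2, -1], [5, 2]]  ->  [[1, 1], [1, 2]]
... * rho(b) = [[1, 1], [1, 2]]  ->  [[2, 3], [3, 5]]
tr = 2 + 5 = 7

7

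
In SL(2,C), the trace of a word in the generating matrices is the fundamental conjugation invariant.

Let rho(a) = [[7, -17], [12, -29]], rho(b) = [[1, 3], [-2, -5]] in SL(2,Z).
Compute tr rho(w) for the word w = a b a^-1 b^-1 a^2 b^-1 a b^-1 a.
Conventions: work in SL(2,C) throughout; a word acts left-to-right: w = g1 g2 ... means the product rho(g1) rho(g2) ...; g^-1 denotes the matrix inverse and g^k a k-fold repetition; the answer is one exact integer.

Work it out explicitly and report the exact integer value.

263192365230

rho(a) = [[7, -17], [12, -29]]
... * rho(b) = [[1, 3], [-2, -5]]  ->  [[41, 106], [70, 181]]
... * rho(a^-1) = [[-29, 17], [-12, 7]]  ->  [[-2461, 1439], [-4202, 2457]]
... * rho(b^-1) = [[-5, -3], [2, 1]]  ->  [[15183, 8822], [25924, 15063]]
... * rho(a) = [[7, -17], [12, -29]]  ->  [[212145, -513949], [362224, -877535]]
... * rho(a) = [[7, -17], [12, -29]]  ->  [[-4682373, 11298056], [-7994852, 19290707]]
... * rho(b^-1) = [[-5, -3], [2, 1]]  ->  [[46007977, 25345175], [78555674, 43275263]]
... * rho(a) = [[7, -17], [12, -29]]  ->  [[626197939, -1517145684], [1069192874, -2590429085]]
... * rho(b^-1) = [[-5, -3], [2, 1]]  ->  [[-6165281063, -3395739501], [-10526822540, -5798007707]]
... * rho(a) = [[7, -17], [12, -29]]  ->  [[-83905841453, 203286223600], [-143263850264, 347098206683]]
tr = -83905841453 + 347098206683 = 263192365230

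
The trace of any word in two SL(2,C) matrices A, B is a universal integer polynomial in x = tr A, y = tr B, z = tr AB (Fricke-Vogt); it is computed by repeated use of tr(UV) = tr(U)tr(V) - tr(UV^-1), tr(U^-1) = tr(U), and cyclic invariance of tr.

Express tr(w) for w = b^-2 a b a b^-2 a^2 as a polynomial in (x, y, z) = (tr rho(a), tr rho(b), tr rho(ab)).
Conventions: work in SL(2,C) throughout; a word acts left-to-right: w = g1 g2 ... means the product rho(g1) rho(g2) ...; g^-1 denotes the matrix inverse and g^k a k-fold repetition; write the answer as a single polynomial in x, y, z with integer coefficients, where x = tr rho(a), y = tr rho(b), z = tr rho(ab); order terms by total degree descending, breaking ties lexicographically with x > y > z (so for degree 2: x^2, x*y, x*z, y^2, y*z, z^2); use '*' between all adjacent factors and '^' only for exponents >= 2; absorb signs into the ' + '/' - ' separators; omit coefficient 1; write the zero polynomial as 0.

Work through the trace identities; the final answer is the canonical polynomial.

x^3*y^4*z - x^2*y^5 - 2*x^2*y^3*z^2 - 2*x^3*y^2*z + x*y^2*z^3 + 4*x^2*y^3 + 2*x^2*y*z^2 + y^5 + y^3*z^2 + x^3*z - 3*x^2*y - 5*y^3 - 2*y*z^2 - 2*x*z + 5*y

trace(b a^2) = trace(a)*trace(b a) - trace(b) = x*z - y
trace(b a^3) = trace(a)*trace(b a^2) - trace(b a) = x^2*z - x*y - z
trace(a^3 b a) = trace(a)*trace(b a^3) - trace(b a^2) = x^3*z - x^2*y - 2*x*z + y
trace(b a b a) = trace(b a)*trace(b a) - trace(1) = z^2 - 2
trace(b a b) = trace(b)*trace(a b) - trace(a) = y*z - x
trace(b a b a^2) = trace(a)*trace(b a b a) - trace(b a b) = x*z^2 - y*z - x
trace(a^3 b a b) = trace(a)*trace(b a b a^2) - trace(b a b a) = x^2*z^2 - x*y*z - x^2 - z^2 + 2
trace(a b a b^-1 a^2) = trace(a^3 b a)*trace(b) - trace(a^3 b a b) = x^3*y*z - x^2*y^2 - x^2*z^2 - x*y*z + x^2 + y^2 + z^2 - 2
trace(b a b a b a) = trace(a b)*trace(a b a b) - trace(a^-1 b^-1) = z^3 - 3*z
trace(b a b a b) = trace(b)*trace(a b a b) - trace(a b a) = y*z^2 - x*z - y
trace(a^2 b a b a b) = trace(a)*trace(b a b a b a) - trace(b a b a b) = x*z^3 - y*z^2 - 2*x*z + y
trace(a b a b^-1 a^2 b) = trace(a^2 b a b a)*trace(b) - trace(a^2 b a b a b) = x^2*y*z^2 - x*y^2*z - x*z^3 - x^2*y + 2*x*z + y
trace(b^-1 a^2 b^-1 a b a) = trace(a b a b^-1 a^2)*trace(b) - trace(a b a b^-1 a^2 b) = x^3*y^2*z - x^2*y^3 - 2*x^2*y*z^2 + x*z^3 + 2*x^2*y + y^3 + y*z^2 - 2*x*z - 3*y
trace(a^2 b^-1 a b a) = trace(a b a^3)*trace(b) - trace(a b a^3 b) = x^3*y*z - x^2*y^2 - x^2*z^2 - x*y*z + x^2 + y^2 + z^2 - 2
trace(a b a b^-2 a^2 b^-1) = trace(b^-1 a^2 b^-1 a b a)*trace(b) - trace(b^-1 a^2 b^-1 a b a b) = x^3*y^3*z - x^2*y^4 - 2*x^2*y^2*z^2 - x^3*y*z + x*y*z^3 + 3*x^2*y^2 + x^2*z^2 + y^4 + y^2*z^2 - x*y*z - x^2 - 4*y^2 - z^2 + 2
trace(a b a b^-2 a^2) = trace(b^-1 a^3 b a)*trace(b) - trace(b^-1 a^3 b a b) = x^3*y^2*z - x^2*y^3 - x^2*y*z^2 - x^3*z - x*y^2*z + 2*x^2*y + y^3 + y*z^2 + 2*x*z - 3*y
trace(b^-2 a b a b^-2 a^2) = trace(a b a b^-2 a^2 b^-1)*trace(b) - trace(a b a b^-2 a^2) = x^3*y^4*z - x^2*y^5 - 2*x^2*y^3*z^2 - 2*x^3*y^2*z + x*y^2*z^3 + 4*x^2*y^3 + 2*x^2*y*z^2 + y^5 + y^3*z^2 + x^3*z - 3*x^2*y - 5*y^3 - 2*y*z^2 - 2*x*z + 5*y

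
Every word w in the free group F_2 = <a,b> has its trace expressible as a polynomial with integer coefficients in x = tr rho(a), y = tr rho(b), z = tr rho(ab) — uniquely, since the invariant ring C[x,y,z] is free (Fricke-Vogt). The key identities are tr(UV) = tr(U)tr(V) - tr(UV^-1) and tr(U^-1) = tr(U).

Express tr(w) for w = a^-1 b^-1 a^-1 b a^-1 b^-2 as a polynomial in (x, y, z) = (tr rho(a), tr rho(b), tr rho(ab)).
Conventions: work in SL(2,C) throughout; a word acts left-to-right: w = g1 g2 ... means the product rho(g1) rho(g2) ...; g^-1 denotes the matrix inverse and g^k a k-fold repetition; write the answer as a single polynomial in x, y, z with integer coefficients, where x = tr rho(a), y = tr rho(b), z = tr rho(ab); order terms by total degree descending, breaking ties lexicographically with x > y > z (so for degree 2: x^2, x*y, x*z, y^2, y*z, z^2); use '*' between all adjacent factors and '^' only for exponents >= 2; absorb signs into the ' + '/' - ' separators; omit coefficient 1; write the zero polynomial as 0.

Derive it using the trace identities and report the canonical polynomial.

x*y^2*z^2 - x^2*y*z - y^3*z - y*z^3 + x*z^2 + 3*y*z - x

trace(b^-1) = trace(b) = y
apply: trace(b^-1 a) = trace(a) * trace(b) - trace(a b) = x*y - z
apply: trace(a^-1 b^-1) = trace(b^-1) * trace(a) - trace(b^-1 a) = z
apply: trace(b^-1 a^-2) = trace(a^-1 b^-1) * trace(a) - trace(a^-1 b^-1 a) = x*z - y
apply: trace(a^-2) = trace(a^-1) * trace(a) - trace(1) = x^2 - 2
apply: trace(a^-1 b^-2 a^-1) = trace(b^-1 a^-2) * trace(b) - trace(b^-1 a^-2 b) = x*y*z - x^2 - y^2 + 2
trace(b a b) = trace(b) * trace(a b) - trace(a) = y*z - x
apply: trace(a b a b) = trace(b a) * trace(b a) - trace(1)   [split at repeated b] = z^2 - 2
apply: trace(b a b a b) = trace(b) * trace(a b a b) - trace(a b a) = y*z^2 - x*z - y
trace(b a b a b a) = trace(a b a b) * trace(a b) - trace(b a)   [split at repeated a] = z^3 - 3*z
trace(a b a b a^-1 b) = trace(b a b a b) * trace(a) - trace(b a b a b a) = x*y*z^2 - x^2*z - z^3 - x*y + 3*z
use: trace(a^-1 b^-1 a b a b) = trace(a b a b a^-1) * trace(b) - trace(a b a b a^-1 b) = -x*y*z^2 + x^2*z + y^2*z + z^3 - 3*z
use: trace(b^-1 a^-1 b^-1 a b a) = trace(a^-1 b^-1 a b a) * trace(b) - trace(a^-1 b^-1 a b a b) = x*y*z^2 - x^2*z - y^2*z - z^3 + x*y + 3*z
trace(b^-1 a^-1 b^-1 a b a^-1) = trace(b^-1 a^-1 b^-1 a b) * trace(a) - trace(b^-1 a^-1 b^-1 a b a) = -x*y*z^2 + x^2*z + y^2*z + z^3 - 3*z
trace(a b a^-1 b) = trace(b a b) * trace(a) - trace(b a b a) = x*y*z - x^2 - z^2 + 2
trace(a^-1 b^-1 a b) = trace(a b a^-1) * trace(b) - trace(a b a^-1 b) = -x*y*z + x^2 + y^2 + z^2 - 2
trace(a^-1 b^-1 a b a^-1) = trace(a^-1 b^-1 a b) * trace(a) - trace(a^-1 b^-1 a b a) = -x^2*y*z + x^3 + x*y^2 + x*z^2 - 3*x
use: trace(b a^-1 b^-2 a^-1 b^-1 a) = trace(b^-1 a^-1 b^-1 a b a^-1) * trace(b) - trace(b^-1 a^-1 b^-1 a b a^-1 b) = -x*y^2*z^2 + 2*x^2*y*z + y^3*z + y*z^3 - x^3 - x*y^2 - x*z^2 - 3*y*z + 3*x
use: trace(a^-1 b^-1 a^-1 b a^-1 b^-2) = trace(b a^-1 b^-2 a^-1 b^-1) * trace(a) - trace(b a^-1 b^-2 a^-1 b^-1 a) = x*y^2*z^2 - x^2*y*z - y^3*z - y*z^3 + x*z^2 + 3*y*z - x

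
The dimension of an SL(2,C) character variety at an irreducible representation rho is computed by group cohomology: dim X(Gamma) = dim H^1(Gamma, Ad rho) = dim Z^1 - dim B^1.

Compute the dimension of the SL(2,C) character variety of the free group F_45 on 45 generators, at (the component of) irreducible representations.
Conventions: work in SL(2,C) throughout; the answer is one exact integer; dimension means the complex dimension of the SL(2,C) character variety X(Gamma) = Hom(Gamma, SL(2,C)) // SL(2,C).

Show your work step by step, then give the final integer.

132

The free group F_45: 45 generators, no relators.
A cocycle picks one sl_2 vector per generator freely, giving dim Z^1 = 3*45 = 135.
At an irreducible rho the centralizer of the image in sl_2 is 0, so the coboundary map sl_2 -> Z^1 is injective: dim B^1 = 3.
Therefore dim X = 135 - 3 = 132.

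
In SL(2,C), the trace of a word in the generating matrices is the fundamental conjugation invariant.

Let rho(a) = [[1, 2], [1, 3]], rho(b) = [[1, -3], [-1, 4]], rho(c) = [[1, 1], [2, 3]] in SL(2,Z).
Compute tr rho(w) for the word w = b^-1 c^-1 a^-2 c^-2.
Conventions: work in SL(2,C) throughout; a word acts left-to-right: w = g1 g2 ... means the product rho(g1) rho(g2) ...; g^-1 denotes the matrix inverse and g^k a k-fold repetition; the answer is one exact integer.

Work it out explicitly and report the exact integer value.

1110

rho(b^-1) = [[4, 3], [1, 1]]
... * rho(c^-1) = [[3, -1], [-2, 1]]  ->  [[6, -1], [1, 0]]
... * rho(a^-1) = [[3, -2], [-1, 1]]  ->  [[19, -13], [3, -2]]
... * rho(a^-1) = [[3, -2], [-1, 1]]  ->  [[70, -51], [11, -8]]
... * rho(c^-1) = [[3, -1], [-2, 1]]  ->  [[312, -121], [49, -19]]
... * rho(c^-1) = [[3, -1], [-2, 1]]  ->  [[1178, -433], [185, -68]]
tr = 1178 + -68 = 1110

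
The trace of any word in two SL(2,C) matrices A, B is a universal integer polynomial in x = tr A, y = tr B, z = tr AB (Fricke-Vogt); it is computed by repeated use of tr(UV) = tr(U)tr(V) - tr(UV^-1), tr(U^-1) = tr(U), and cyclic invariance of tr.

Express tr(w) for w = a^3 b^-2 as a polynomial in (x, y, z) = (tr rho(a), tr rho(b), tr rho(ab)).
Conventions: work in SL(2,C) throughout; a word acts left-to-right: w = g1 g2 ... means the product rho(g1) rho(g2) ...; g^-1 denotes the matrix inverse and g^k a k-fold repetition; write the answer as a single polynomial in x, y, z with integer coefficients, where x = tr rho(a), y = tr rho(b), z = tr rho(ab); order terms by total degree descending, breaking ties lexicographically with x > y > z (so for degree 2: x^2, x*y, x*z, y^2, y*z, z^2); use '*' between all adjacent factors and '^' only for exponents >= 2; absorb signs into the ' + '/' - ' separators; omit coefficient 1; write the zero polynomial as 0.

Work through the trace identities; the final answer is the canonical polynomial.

trace(a^2) = trace(a) trace(a) - trace(1)   [square of a] = x^2 - 2
trace(a^3) = trace(a) trace(a^2) - trace(a)   [square of a] = x^3 - 3*x
and trace(b a^2) = trace(a) trace(b a) - trace(b)   [square of a] = x*z - y
trace(a^3 b) = trace(a) trace(b a^2) - trace(b a)   [square of a] = x^2*z - x*y - z
next, trace(b^-1 a^3) = trace(a^3) trace(b) - trace(a^3 b)   [inverse elimination on b] = x^3*y - x^2*z - 2*x*y + z
trace(a^3 b^-2) = trace(b^-1 a^3) trace(b) - trace(b^-1 a^3 b)   [inverse elimination on b] = x^3*y^2 - x^2*y*z - x^3 - 2*x*y^2 + y*z + 3*x

x^3*y^2 - x^2*y*z - x^3 - 2*x*y^2 + y*z + 3*x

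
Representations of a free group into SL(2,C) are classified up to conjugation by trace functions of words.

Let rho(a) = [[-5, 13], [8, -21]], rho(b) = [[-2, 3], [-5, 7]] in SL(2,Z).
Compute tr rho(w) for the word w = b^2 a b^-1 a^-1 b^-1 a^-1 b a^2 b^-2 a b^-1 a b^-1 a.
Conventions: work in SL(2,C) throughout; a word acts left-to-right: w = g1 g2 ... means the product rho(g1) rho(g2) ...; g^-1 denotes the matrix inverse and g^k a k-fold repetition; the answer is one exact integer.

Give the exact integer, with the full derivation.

rho(b) = [[-2, 3], [-5, 7]]
... * rho(b) = [[-2, 3], [-5, 7]]  ->  [[-11, 15], [-25, 34]]
... * rho(a) = [[-5, 13], [8, -21]]  ->  [[175, -458], [397, -1039]]
... * rho(b^-1) = [[7, -3], [5, -2]]  ->  [[-1065, 391], [-2416, 887]]
... * rho(a^-1) = [[-21, -13], [-8, -5]]  ->  [[19237, 11890], [43640, 26973]]
... * rho(b^-1) = [[7, -3], [5, -2]]  ->  [[194109, -81491], [440345, -184866]]
... * rho(a^-1) = [[-21, -13], [-8, -5]]  ->  [[-3424361, -2115962], [-7768317, -4800155]]
... * rho(b) = [[-2, 3], [-5, 7]]  ->  [[17428532, -25084817], [39537409, -56906036]]
... * rho(a) = [[-5, 13], [8, -21]]  ->  [[-287821196, 753352073], [-652935333, 1709013073]]
... * rho(a) = [[-5, 13], [8, -21]]  ->  [[7465922564, -19562069081], [16936781249, -44377433862]]
... * rho(b^-1) = [[7, -3], [5, -2]]  ->  [[-45548887457, 16726370470], [-103329700567, 37944523977]]
... * rho(b^-1) = [[7, -3], [5, -2]]  ->  [[-235210359849, 103193921431], [-533585284084, 234100053747]]
... * rho(a) = [[-5, 13], [8, -21]]  ->  [[2001603170693, -5224807028088], [4540726850396, -11852709821779]]
... * rho(b^-1) = [[7, -3], [5, -2]]  ->  [[-12112812945589, 4444804544097], [-27478461156123, 10083239092370]]
... * rho(a) = [[-5, 13], [8, -21]]  ->  [[96122501080721, -250807463718694], [218058218519575, -568968015969369]]
... * rho(b^-1) = [[7, -3], [5, -2]]  ->  [[-581179811028423, 213247424195225], [-1318432550209820, 483761376380013]]
... * rho(a) = [[-5, 13], [8, -21]]  ->  [[4611878448703915, -12033533451469224], [10462253762089204, -27298612056707933]]
tr = 4611878448703915 + -27298612056707933 = -22686733608004018

-22686733608004018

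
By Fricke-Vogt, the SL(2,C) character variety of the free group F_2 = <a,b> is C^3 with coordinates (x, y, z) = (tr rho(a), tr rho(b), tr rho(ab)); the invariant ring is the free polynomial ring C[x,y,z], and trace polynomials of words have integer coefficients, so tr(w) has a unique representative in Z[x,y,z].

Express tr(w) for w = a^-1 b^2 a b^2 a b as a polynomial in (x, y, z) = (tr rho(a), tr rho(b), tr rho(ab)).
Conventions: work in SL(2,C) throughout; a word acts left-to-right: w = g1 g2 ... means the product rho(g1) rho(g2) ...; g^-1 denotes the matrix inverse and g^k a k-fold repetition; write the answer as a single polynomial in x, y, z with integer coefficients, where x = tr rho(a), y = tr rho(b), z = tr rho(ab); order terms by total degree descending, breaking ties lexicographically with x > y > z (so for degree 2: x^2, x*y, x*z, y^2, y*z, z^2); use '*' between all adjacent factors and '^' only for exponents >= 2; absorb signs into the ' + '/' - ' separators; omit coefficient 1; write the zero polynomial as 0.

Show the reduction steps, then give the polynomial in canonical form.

tr(a b a b) = tr(b a)*tr(b a) - tr(1)  (split on b) = z^2 - 2
tr(a b a) = tr(a)*tr(b a) - tr(b)  (reduce the a square) = x*z - y
tr(a b^2 a b) = tr(b)*tr(a b a b) - tr(a b a)  (reduce the b square) = y*z^2 - x*z - y
tr(b^2 a) = tr(b)*tr(a b) - tr(a)  (reduce the b square) = y*z - x
tr(b^2) = tr(b)*tr(b) - tr(1)  (reduce the b square) = y^2 - 2
tr(a b^2 a) = tr(a)*tr(b^2 a) - tr(b^2)  (reduce the a square) = x*y*z - x^2 - y^2 + 2
tr(b a b^2 a b) = tr(b)*tr(a b^2 a b) - tr(a b^2 a)  (reduce the b square) = y^2*z^2 - 2*x*y*z + x^2 - 2
tr(b^2 a b^2 a b) = tr(b)*tr(b a b^2 a b) - tr(b a b^2 a)  (reduce the b square) = y^3*z^2 - 2*x*y^2*z + x^2*y - y*z^2 + x*z - y
tr(a b a b a b) = tr(a b a b)*tr(a b) - tr(b a)  (split on a) = z^3 - 3*z
tr(a b a b a) = tr(a)*tr(b a b a) - tr(b a b)  (reduce the a square) = x*z^2 - y*z - x
tr(a b a b^2 a b) = tr(b)*tr(a b a b a b) - tr(a b a b a)  (reduce the b square) = y*z^3 - x*z^2 - 2*y*z + x
tr(b a b^2) = tr(b)*tr(b a b) - tr(b a)  (reduce the b square) = y^2*z - x*y - z
tr(a b a b^2 a) = tr(a)*tr(b a b^2 a) - tr(b a b^2)  (reduce the a square) = x*y*z^2 - x^2*z - y^2*z + z
tr(b^2 a b^2 a b a) = tr(b)*tr(a b a b^2 a b) - tr(a b a b^2 a)  (reduce the b square) = y^2*z^3 - 2*x*y*z^2 + x^2*z - y^2*z + x*y - z
tr(a^-1 b^2 a b^2 a b) = tr(b^2 a b^2 a b)*tr(a) - tr(b^2 a b^2 a b a)  (eliminate a^-1) = x*y^3*z^2 - 2*x^2*y^2*z - y^2*z^3 + x^3*y + x*y*z^2 + y^2*z - 2*x*y + z

x*y^3*z^2 - 2*x^2*y^2*z - y^2*z^3 + x^3*y + x*y*z^2 + y^2*z - 2*x*y + z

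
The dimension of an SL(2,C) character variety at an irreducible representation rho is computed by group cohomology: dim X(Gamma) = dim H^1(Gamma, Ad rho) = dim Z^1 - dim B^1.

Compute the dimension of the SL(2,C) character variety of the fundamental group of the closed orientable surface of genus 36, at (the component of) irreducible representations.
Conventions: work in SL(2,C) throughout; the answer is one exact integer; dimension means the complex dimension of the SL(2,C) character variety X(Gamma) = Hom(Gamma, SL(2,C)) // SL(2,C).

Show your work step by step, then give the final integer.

Gamma = pi_1(Sigma_36) = < a_1, b_1, ..., a_36, b_36 | prod [a_i, b_i] > has 2g = 72 generators and 1 relator.
Unconstrained cocycle data is one sl_2 vector per generator (216 dimensions), cut by the relator condition d_2(z) = 0.
At an irreducible rho, H^2 = coker(d_2) vanishes (Poincare duality: H^2 is dual to H^0 = invariants = 0), so d_2 is surjective onto sl_2 and dim Z^1 = 216 - 3 = 213.
dim B^1 = 3 (coboundaries, injective at irreducible rho).
dim X = dim H^1 = 213 - 3 = 210.

210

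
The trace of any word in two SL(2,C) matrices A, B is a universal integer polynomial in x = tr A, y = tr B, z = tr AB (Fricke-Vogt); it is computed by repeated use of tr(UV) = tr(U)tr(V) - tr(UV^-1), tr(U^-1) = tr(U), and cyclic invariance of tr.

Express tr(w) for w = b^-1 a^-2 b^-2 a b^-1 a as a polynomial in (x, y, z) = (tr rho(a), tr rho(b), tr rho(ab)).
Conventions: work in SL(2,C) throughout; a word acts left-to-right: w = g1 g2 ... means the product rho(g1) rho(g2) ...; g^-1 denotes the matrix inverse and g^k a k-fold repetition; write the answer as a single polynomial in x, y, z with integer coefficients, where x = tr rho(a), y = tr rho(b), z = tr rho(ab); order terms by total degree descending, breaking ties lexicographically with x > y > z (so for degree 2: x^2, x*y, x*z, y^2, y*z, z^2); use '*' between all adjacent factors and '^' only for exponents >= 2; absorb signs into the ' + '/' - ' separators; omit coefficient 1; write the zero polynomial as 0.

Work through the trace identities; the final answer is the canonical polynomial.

tr(b^-1) = tr(b) = y
tr(b^-2) = tr(b^-1) tr(b) - tr(1)  (eliminate b^-1) = y^2 - 2
apply: tr(a b a) = tr(a) tr(b a) - tr(b)  (reduce the a square) = x*z - y
tr(a b a b) = tr(a b) tr(a b) - tr(1)  (split on a) = z^2 - 2
tr(b^-1 a b a) = tr(a b a) tr(b) - tr(a b a b)  (eliminate b^-1) = x*y*z - y^2 - z^2 + 2
apply: tr(a b a^-1 b^-1) = tr(b^-1 a b) tr(a) - tr(b^-1 a b a)  (eliminate a^-1) = -x*y*z + x^2 + y^2 + z^2 - 2
use: tr(a^-1 b^-2 a b) = tr(a b a^-1 b^-1) tr(b) - tr(a b a^-1)  (eliminate b^-1) = -x*y^2*z + x^2*y + y^3 + y*z^2 - 3*y
tr(a^-1 b^-2 a b^-1) = tr(a^-1 b^-2 a) tr(b) - tr(a^-1 b^-2 a b)  (eliminate b^-1) = x*y^2*z - x^2*y - y*z^2 + y
use: tr(a^2) = tr(a) tr(a) - tr(1)  (reduce the a square) = x^2 - 2
use: tr(b a^2 b) = tr(b) tr(a^2 b) - tr(a^2)  (reduce the b square) = x*y*z - x^2 - y^2 + 2
apply: tr(b a b) = tr(b) tr(a b) - tr(a)  (reduce the b square) = y*z - x
use: tr(b a^2 b a) = tr(a) tr(b a b a) - tr(b a b)  (reduce the a square) = x*z^2 - y*z - x
tr(a b a^-1 b a) = tr(b a^2 b) tr(a) - tr(b a^2 b a)  (eliminate a^-1) = x^2*y*z - x^3 - x*y^2 - x*z^2 + y*z + 3*x
apply: tr(b a b a b) = tr(b) tr(a b a b) - tr(a b a)  (reduce the b square) = y*z^2 - x*z - y
apply: tr(b a b a b a) = tr(b a b a) tr(b a) - tr(a b)  (split on b) = z^3 - 3*z
tr(a b a^-1 b a b) = tr(b a b a b) tr(a) - tr(b a b a b a)  (eliminate a^-1) = x*y*z^2 - x^2*z - z^3 - x*y + 3*z
use: tr(a^-1 b a b^-1 a b) = tr(a b a^-1 b a) tr(b) - tr(a b a^-1 b a b)  (eliminate b^-1) = x^2*y^2*z - x^3*y - x*y^3 - 2*x*y*z^2 + x^2*z + y^2*z + z^3 + 4*x*y - 3*z
apply: tr(b a b^-1 a b) = tr(a b^2 a) tr(b) - tr(a b^2 a b)  (eliminate b^-1) = x*y^2*z - x^2*y - y^3 - y*z^2 + x*z + 3*y
apply: tr(a b^-1 a b a^-2 b) = tr(a^-1 b a b^-1 a b) tr(a) - tr(a^-1 b a b^-1 a b a)  (eliminate a^-1) = x^3*y^2*z - x^4*y - x^2*y^3 - 2*x^2*y*z^2 + x^3*z + x*z^3 + 5*x^2*y + y^3 + y*z^2 - 4*x*z - 3*y
tr(a b^-1 a b a^-2 b^-1) = tr(a b^-1 a b a^-2) tr(b) - tr(a b^-1 a b a^-2 b)  (eliminate b^-1) = -x^3*y^2*z + x^4*y + x^2*y^3 + 2*x^2*y*z^2 - x^3*z - x*y^2*z - x*z^3 - 4*x^2*y + 4*x*z + y
tr(a^-2 b^-2 a b^-1 a b) = tr(a b^-1 a b a^-2 b^-1) tr(b) - tr(a b^-1 a b a^-2)  (eliminate b^-1) = -x^3*y^3*z + x^4*y^2 + x^2*y^4 + 2*x^2*y^2*z^2 - x^3*y*z - x*y^3*z - x*y*z^3 - 4*x^2*y^2 + 5*x*y*z - x^2 - z^2 + 2
apply: tr(b^-1 a^-2 b^-2 a b^-1 a) = tr(a^-2 b^-2 a b^-1 a) tr(b) - tr(a^-2 b^-2 a b^-1 a b)  (eliminate b^-1) = x^3*y^3*z - x^4*y^2 - x^2*y^4 - 2*x^2*y^2*z^2 + x^3*y*z + 2*x*y^3*z + x*y*z^3 + 3*x^2*y^2 - y^2*z^2 - 5*x*y*z + x^2 + y^2 + z^2 - 2

x^3*y^3*z - x^4*y^2 - x^2*y^4 - 2*x^2*y^2*z^2 + x^3*y*z + 2*x*y^3*z + x*y*z^3 + 3*x^2*y^2 - y^2*z^2 - 5*x*y*z + x^2 + y^2 + z^2 - 2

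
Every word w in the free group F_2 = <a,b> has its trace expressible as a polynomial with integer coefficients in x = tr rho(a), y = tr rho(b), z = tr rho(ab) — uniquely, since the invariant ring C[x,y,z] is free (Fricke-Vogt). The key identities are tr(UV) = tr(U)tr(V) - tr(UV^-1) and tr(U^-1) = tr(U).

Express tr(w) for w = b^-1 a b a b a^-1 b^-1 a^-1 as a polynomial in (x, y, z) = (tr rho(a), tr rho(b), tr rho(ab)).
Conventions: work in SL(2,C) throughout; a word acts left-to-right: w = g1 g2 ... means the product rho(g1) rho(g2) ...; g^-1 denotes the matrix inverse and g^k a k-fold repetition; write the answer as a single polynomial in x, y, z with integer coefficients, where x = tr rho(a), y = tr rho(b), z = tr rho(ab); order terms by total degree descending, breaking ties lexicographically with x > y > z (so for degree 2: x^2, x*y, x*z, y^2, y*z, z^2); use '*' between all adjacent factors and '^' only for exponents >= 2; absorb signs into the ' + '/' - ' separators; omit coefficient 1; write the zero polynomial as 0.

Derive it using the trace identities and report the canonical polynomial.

trace(b a b) = trace(b)*trace(a b) - trace(a) = y*z - x
trace(b a b a) = trace(a b)*trace(a b) - trace(1)   [split at repeated a] = z^2 - 2
trace(a b a b a) = trace(a)*trace(b a b a) - trace(b a b) = x*z^2 - y*z - x
trace(b a b a b a) = trace(a b)*trace(a b a b) - trace(a^-1 b^-1)   [split at repeated a] = z^3 - 3*z
trace(a b a) = trace(a)*trace(b a) - trace(b) = x*z - y
trace(b a b a b) = trace(b)*trace(a b a b) - trace(a b a) = y*z^2 - x*z - y
trace(a b a b a b a) = trace(a)*trace(b a b a b a) - trace(b a b a b) = x*z^3 - y*z^2 - 2*x*z + y
trace(a b a b a b a b) = trace(a b a b a b)*trace(a b) - trace(b a b a)   [split at repeated a] = z^4 - 4*z^2 + 2
trace(b a b a b a b^-1 a) = trace(a b a b a b a)*trace(b) - trace(a b a b a b a b) = x*y*z^3 - y^2*z^2 - z^4 - 2*x*y*z + y^2 + 4*z^2 - 2
trace(b^-1 a^-1 b a b a b a) = trace(b a b a b a b^-1)*trace(a) - trace(b a b a b a b^-1 a) = -x*y*z^3 + x^2*z^2 + y^2*z^2 + z^4 + x*y*z - x^2 - y^2 - 4*z^2 + 2
trace(a b a b a^-1 b^-1 a^-1 b) = trace(b^-1 a^-1 b a b a b)*trace(a) - trace(b^-1 a^-1 b a b a b a) = x*y*z^3 - x^2*z^2 - y^2*z^2 - z^4 + y^2 + 4*z^2 - 2
trace(b^-1 a b a b a^-1 b^-1 a^-1) = trace(a b a b a^-1 b^-1 a^-1)*trace(b) - trace(a b a b a^-1 b^-1 a^-1 b) = -x*y*z^3 + x^2*z^2 + y^2*z^2 + z^4 - 4*z^2 + 2

-x*y*z^3 + x^2*z^2 + y^2*z^2 + z^4 - 4*z^2 + 2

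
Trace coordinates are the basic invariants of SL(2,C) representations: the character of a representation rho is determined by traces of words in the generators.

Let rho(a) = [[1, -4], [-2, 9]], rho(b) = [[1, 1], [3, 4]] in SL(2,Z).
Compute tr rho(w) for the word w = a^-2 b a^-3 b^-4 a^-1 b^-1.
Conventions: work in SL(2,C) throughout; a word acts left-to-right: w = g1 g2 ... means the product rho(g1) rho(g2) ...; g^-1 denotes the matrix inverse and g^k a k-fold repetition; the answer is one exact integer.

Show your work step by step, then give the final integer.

rho(a^-1) = [[9, 4], [2, 1]]
... * rho(a^-1) = [[9, 4], [2, 1]]  ->  [[89, 40], [20, 9]]
... * rho(b) = [[1, 1], [3, 4]]  ->  [[209, 249], [47, 56]]
... * rho(a^-1) = [[9, 4], [2, 1]]  ->  [[2379, 1085], [535, 244]]
... * rho(a^-1) = [[9, 4], [2, 1]]  ->  [[23581, 10601], [5303, 2384]]
... * rho(a^-1) = [[9, 4], [2, 1]]  ->  [[233431, 104925], [52495, 23596]]
... * rho(b^-1) = [[4, -1], [-3, 1]]  ->  [[618949, -128506], [139192, -28899]]
... * rho(b^-1) = [[4, -1], [-3, 1]]  ->  [[2861314, -747455], [643465, -168091]]
... * rho(b^-1) = [[4, -1], [-3, 1]]  ->  [[13687621, -3608769], [3078133, -811556]]
... * rho(b^-1) = [[4, -1], [-3, 1]]  ->  [[65576791, -17296390], [14747200, -3889689]]
... * rho(a^-1) = [[9, 4], [2, 1]]  ->  [[555598339, 245010774], [124945422, 55099111]]
... * rho(b^-1) = [[4, -1], [-3, 1]]  ->  [[1487361034, -310587565], [334484355, -69846311]]
tr = 1487361034 + -69846311 = 1417514723

1417514723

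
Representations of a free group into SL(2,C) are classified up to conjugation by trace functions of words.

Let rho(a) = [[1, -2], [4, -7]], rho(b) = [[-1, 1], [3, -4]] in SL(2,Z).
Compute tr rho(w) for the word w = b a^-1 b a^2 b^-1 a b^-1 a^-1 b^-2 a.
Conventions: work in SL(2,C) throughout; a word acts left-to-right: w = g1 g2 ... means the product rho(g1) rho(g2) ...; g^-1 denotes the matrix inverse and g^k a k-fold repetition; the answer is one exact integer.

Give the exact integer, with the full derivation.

rho(b) = [[-1, 1], [3, -4]]
... * rho(a^-1) = [[-7, 2], [-4, 1]]  ->  [[3, -1], [-5, 2]]
... * rho(b) = [[-1, 1], [3, -4]]  ->  [[-6, 7], [11, -13]]
... * rho(a) = [[1, -2], [4, -7]]  ->  [[22, -37], [-41, 69]]
... * rho(a) = [[1, -2], [4, -7]]  ->  [[-126, 215], [235, -401]]
... * rho(b^-1) = [[-4, -1], [-3, -1]]  ->  [[-141, -89], [263, 166]]
... * rho(a) = [[1, -2], [4, -7]]  ->  [[-497, 905], [927, -1688]]
... * rho(b^-1) = [[-4, -1], [-3, -1]]  ->  [[-727, -408], [1356, 761]]
... * rho(a^-1) = [[-7, 2], [-4, 1]]  ->  [[6721, -1862], [-12536, 3473]]
... * rho(b^-1) = [[-4, -1], [-3, -1]]  ->  [[-21298, -4859], [39725, 9063]]
... * rho(b^-1) = [[-4, -1], [-3, -1]]  ->  [[99769, 26157], [-186089, -48788]]
... * rho(a) = [[1, -2], [4, -7]]  ->  [[204397, -382637], [-381241, 713694]]
tr = 204397 + 713694 = 918091

918091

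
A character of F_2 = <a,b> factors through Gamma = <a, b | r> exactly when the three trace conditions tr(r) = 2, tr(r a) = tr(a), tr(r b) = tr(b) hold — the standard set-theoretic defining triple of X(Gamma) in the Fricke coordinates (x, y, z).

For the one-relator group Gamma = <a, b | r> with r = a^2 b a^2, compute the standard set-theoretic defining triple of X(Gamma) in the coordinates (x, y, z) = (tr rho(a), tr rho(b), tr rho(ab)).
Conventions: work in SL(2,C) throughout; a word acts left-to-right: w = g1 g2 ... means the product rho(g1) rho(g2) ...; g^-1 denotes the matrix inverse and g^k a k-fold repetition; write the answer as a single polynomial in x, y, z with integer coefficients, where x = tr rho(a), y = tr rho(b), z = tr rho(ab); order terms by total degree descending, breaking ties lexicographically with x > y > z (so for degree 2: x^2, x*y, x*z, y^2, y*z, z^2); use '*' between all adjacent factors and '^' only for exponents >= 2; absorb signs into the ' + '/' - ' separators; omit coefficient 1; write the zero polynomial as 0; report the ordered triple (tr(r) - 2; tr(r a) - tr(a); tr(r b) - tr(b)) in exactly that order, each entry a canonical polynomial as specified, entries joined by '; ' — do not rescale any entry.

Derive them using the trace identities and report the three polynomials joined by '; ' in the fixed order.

x^3*z - x^2*y - 2*x*z + y - 2; x^4*z - x^3*y - 3*x^2*z + 2*x*y - x + z; x^2*z^2 - 2*x*y*z + y^2 - y - 2

and trace(b a^2) = trace(a)*trace(b a) - trace(b) = x*z - y
trace(a b a^2) = trace(a)*trace(b a^2) - trace(b a) = x^2*z - x*y - z
next, trace(a^2 b a^2) = trace(a)*trace(a b a^2) - trace(a b a) = x^3*z - x^2*y - 2*x*z + y
trace(a^2 b a^3) = trace(a)*trace(a^2 b a^2) - trace(a^2 b a)  (reduce the a square) = x^4*z - x^3*y - 3*x^2*z + 2*x*y + z
trace(b a b a) = trace(b a)*trace(b a) - trace(1)   [split at repeated b] = z^2 - 2
trace(b a b) = trace(b)*trace(a b) - trace(a) = y*z - x
trace(b a^2 b a) = trace(a)*trace(b a b a) - trace(b a b) = x*z^2 - y*z - x
next, trace(b^2) = trace(b)*trace(b) - trace(1) = y^2 - 2
trace(b a^2 b) = trace(a)*trace(b^2 a) - trace(b^2) = x*y*z - x^2 - y^2 + 2
trace(a^2 b a^2 b) = trace(a)*trace(b a^2 b a) - trace(b a^2 b) = x^2*z^2 - 2*x*y*z + y^2 - 2
assemble the triple (trace(r) - 2; trace(r a) - x; trace(r b) - y)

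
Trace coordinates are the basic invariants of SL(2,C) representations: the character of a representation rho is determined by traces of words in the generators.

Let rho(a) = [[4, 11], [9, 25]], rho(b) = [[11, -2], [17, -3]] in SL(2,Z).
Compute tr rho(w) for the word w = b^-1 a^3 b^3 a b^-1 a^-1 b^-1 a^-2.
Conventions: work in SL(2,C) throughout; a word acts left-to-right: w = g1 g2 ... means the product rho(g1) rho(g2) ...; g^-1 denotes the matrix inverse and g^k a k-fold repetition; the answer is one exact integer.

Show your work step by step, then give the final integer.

342684112884994

rho(b^-1) = [[-3, 2], [-17, 11]]
... * rho(a) = [[4, 11], [9, 25]]  ->  [[6, 17], [31, 88]]
... * rho(a) = [[4, 11], [9, 25]]  ->  [[177, 491], [916, 2541]]
... * rho(a) = [[4, 11], [9, 25]]  ->  [[5127, 14222], [26533, 73601]]
... * rho(b) = [[11, -2], [17, -3]]  ->  [[298171, -52920], [1543080, -273869]]
... * rho(b) = [[11, -2], [17, -3]]  ->  [[2380241, -437582], [12318107, -2264553]]
... * rho(b) = [[11, -2], [17, -3]]  ->  [[18743757, -3447736], [97001776, -17842555]]
... * rho(a) = [[4, 11], [9, 25]]  ->  [[43945404, 119987927], [227424109, 620955661]]
... * rho(b^-1) = [[-3, 2], [-17, 11]]  ->  [[-2171630971, 1407758005], [-11238518564, 7285360489]]
... * rho(a^-1) = [[25, -11], [-9, 4]]  ->  [[-66960596320, 29518972701], [-346531208501, 152765146160]]
... * rho(b^-1) = [[-3, 2], [-17, 11]]  ->  [[-300940746957, 190787507071], [-1557413859217, 987354190758]]
... * rho(a^-1) = [[25, -11], [-9, 4]]  ->  [[-9240606237564, 4073498244811], [-47821534197247, 21080969214419]]
... * rho(a^-1) = [[25, -11], [-9, 4]]  ->  [[-267676640142399, 117940661592448], [-1385267077860946, 610360753027393]]
tr = -267676640142399 + 610360753027393 = 342684112884994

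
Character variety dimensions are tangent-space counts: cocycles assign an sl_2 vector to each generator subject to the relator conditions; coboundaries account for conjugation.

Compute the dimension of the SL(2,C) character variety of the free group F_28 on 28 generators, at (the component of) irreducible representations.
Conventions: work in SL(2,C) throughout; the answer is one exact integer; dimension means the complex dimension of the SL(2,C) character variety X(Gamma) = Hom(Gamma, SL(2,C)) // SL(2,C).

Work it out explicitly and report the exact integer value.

81

Gamma = F_28 has 28 generators and no relators.
Z^1(Gamma, Ad rho) = (sl_2)^28: a cocycle is a free choice of one sl_2 vector per generator, so dim Z^1 = 3*28 = 84.
At an irreducible rho the centralizer of the image in sl_2 is 0, so the coboundary map sl_2 -> Z^1 is injective: dim B^1 = 3.
Therefore dim X = 84 - 3 = 81.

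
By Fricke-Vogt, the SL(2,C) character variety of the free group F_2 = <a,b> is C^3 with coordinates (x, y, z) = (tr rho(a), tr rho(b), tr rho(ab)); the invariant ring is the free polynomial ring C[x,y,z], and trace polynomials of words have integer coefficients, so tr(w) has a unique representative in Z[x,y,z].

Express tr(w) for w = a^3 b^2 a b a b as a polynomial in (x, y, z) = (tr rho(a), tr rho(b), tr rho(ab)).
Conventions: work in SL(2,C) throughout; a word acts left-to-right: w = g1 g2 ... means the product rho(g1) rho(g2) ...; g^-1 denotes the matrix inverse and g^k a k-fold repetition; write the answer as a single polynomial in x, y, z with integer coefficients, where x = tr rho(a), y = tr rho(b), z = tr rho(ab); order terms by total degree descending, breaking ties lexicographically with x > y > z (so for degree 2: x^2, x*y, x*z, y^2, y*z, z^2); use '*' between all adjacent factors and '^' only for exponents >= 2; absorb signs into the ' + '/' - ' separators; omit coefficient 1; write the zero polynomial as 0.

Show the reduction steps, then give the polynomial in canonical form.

x^2*y*z^3 - x^3*z^2 - x*y^2*z^2 - x^2*y*z - y*z^3 + x^3 + x*y^2 + 2*x*z^2 + 2*y*z - 3*x

tr(b a b a) = tr(b a) * tr(b a) - tr(1)   [split at a repeated b] = z^2 - 2
reduce: tr(b a b a b a) = tr(b a b a) * tr(b a) - tr(a b)   [split at a repeated b] = z^3 - 3*z
tr(a b a) = tr(a) * tr(b a) - tr(b)   [square of a] = x*z - y
tr(b a b a b) = tr(b) * tr(a b a b) - tr(a b a)   [square of b] = y*z^2 - x*z - y
tr(a b a b a^2 b) = tr(a) * tr(b a b a b a) - tr(b a b a b)   [square of a] = x*z^3 - y*z^2 - 2*x*z + y
tr(b a b) = tr(b) * tr(a b) - tr(a)   [square of b] = y*z - x
reduce: tr(b a b a^2) = tr(a) * tr(b a b a) - tr(b a b)   [square of a] = x*z^2 - y*z - x
reduce: tr(a b a b a^2) = tr(a) * tr(b a b a^2) - tr(b a b a)   [square of a] = x^2*z^2 - x*y*z - x^2 - z^2 + 2
tr(b^2 a b a b a^2) = tr(b) * tr(a b a b a^2 b) - tr(a b a b a^2)   [square of b] = x*y*z^3 - x^2*z^2 - y^2*z^2 - x*y*z + x^2 + y^2 + z^2 - 2
reduce: tr(b^2 a b a b a) = tr(b) * tr(a b a b a b) - tr(a b a b a)   [square of b] = y*z^3 - x*z^2 - 2*y*z + x
tr(a^3 b^2 a b a b) = tr(a) * tr(b^2 a b a b a^2) - tr(b^2 a b a b a)   [square of a] = x^2*y*z^3 - x^3*z^2 - x*y^2*z^2 - x^2*y*z - y*z^3 + x^3 + x*y^2 + 2*x*z^2 + 2*y*z - 3*x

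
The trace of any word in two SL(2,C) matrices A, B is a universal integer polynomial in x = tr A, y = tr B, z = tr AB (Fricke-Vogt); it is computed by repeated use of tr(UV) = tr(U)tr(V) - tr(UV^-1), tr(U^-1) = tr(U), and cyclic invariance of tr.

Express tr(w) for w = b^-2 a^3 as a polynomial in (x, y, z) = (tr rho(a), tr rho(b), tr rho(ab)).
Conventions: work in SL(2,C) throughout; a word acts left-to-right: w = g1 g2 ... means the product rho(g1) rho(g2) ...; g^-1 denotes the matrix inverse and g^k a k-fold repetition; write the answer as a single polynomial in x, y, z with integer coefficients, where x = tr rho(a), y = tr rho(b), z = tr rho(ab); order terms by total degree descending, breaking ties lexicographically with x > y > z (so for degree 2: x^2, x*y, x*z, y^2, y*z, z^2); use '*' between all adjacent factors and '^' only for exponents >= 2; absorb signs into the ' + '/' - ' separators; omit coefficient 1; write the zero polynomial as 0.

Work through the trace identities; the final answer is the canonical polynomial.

use: tr(a^2) = tr(a)*tr(a) - tr(1)   [square of a] = x^2 - 2
tr(a^3) = tr(a)*tr(a^2) - tr(a)   [square of a] = x^3 - 3*x
use: tr(b a^2) = tr(a)*tr(b a) - tr(b)   [square of a] = x*z - y
apply: tr(a^3 b) = tr(a)*tr(b a^2) - tr(b a)   [square of a] = x^2*z - x*y - z
tr(a^3 b^-1) = tr(a^3)*tr(b) - tr(a^3 b)   [inverse elimination on b] = x^3*y - x^2*z - 2*x*y + z
tr(b^-2 a^3) = tr(a^3 b^-1)*tr(b) - tr(a^3)   [inverse elimination on b] = x^3*y^2 - x^2*y*z - x^3 - 2*x*y^2 + y*z + 3*x

x^3*y^2 - x^2*y*z - x^3 - 2*x*y^2 + y*z + 3*x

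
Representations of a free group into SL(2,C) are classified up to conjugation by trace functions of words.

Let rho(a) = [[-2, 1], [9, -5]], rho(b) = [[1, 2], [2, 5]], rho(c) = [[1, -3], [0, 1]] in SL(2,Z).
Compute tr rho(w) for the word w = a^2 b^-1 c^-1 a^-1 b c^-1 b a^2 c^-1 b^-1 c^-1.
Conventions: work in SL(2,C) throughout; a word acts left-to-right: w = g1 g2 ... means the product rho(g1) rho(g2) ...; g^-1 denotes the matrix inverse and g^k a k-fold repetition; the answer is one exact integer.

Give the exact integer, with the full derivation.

-16989183

rho(a) = [[-2, 1], [9, -5]]
... * rho(a) = [[-2, 1], [9, -5]]  ->  [[13, -7], [-63, 34]]
... * rho(b^-1) = [[5, -2], [-2, 1]]  ->  [[79, -33], [-383, 160]]
... * rho(c^-1) = [[1, 3], [0, 1]]  ->  [[79, 204], [-383, -989]]
... * rho(a^-1) = [[-5, -1], [-9, -2]]  ->  [[-2231, -487], [10816, 2361]]
... * rho(b) = [[1, 2], [2, 5]]  ->  [[-3205, -6897], [15538, 33437]]
... * rho(c^-1) = [[1, 3], [0, 1]]  ->  [[-3205, -16512], [15538, 80051]]
... * rho(b) = [[1, 2], [2, 5]]  ->  [[-36229, -88970], [175640, 431331]]
... * rho(a) = [[-2, 1], [9, -5]]  ->  [[-728272, 408621], [3530699, -1981015]]
... * rho(a) = [[-2, 1], [9, -5]]  ->  [[5134133, -2771377], [-24890533, 13435774]]
... * rho(c^-1) = [[1, 3], [0, 1]]  ->  [[5134133, 12631022], [-24890533, -61235825]]
... * rho(b^-1) = [[5, -2], [-2, 1]]  ->  [[408621, 2362756], [-1981015, -11454759]]
... * rho(c^-1) = [[1, 3], [0, 1]]  ->  [[408621, 3588619], [-1981015, -17397804]]
tr = 408621 + -17397804 = -16989183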